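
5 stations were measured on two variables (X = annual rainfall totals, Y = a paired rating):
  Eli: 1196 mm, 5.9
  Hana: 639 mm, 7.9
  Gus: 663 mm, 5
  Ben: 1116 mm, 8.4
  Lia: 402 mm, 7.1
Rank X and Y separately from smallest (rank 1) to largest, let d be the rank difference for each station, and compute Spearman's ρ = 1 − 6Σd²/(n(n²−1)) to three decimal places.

Ranks of variable 1: 5, 2, 3, 4, 1
Ranks of variable 2: 2, 4, 1, 5, 3
d = r₁ − r₂: 3, -2, 2, -1, -2
d²: 9, 4, 4, 1, 4; Σd² = 22
ρ = 1 − 6·22/(5·24) = 1 − 132/120 = -0.100

-0.100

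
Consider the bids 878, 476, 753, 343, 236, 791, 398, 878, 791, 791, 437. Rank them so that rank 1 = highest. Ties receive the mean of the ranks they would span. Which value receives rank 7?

476

Sorted (descending): 878, 878, 791, 791, 791, 753, 476, 437, 398, 343, 236
The 2 values of 878 occupy positions 1–2 → average rank (1+2)/2 = 1.5.
The 3 values of 791 occupy positions 3–5 → average rank 4.
Rank 7 → value 476.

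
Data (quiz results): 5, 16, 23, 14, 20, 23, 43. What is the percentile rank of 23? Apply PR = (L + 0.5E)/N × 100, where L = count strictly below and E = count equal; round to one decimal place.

71.4

N = 7.
Strictly below 23: 4. Equal to 23: 2.
PR = (4 + 0.5·2)/7 × 100 = 71.4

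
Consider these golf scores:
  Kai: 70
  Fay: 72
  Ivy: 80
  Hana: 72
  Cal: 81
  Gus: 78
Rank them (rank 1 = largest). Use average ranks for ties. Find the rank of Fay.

4.5

Sorted (descending): 81, 80, 78, 72, 72, 70
The 2 values of 72 occupy positions 4–5 → average rank (4+5)/2 = 4.5.
Fay has value 72 → rank 4.5.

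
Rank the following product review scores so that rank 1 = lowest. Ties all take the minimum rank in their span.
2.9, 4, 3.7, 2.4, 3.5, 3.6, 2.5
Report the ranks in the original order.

Sorted (ascending): 2.4, 2.5, 2.9, 3.5, 3.6, 3.7, 4
No ties — each value takes its position as its rank.

3, 7, 6, 1, 4, 5, 2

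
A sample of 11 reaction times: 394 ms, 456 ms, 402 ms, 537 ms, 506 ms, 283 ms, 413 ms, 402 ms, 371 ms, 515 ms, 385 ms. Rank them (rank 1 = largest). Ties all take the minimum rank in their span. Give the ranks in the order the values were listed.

Sorted (descending): 537, 515, 506, 456, 413, 402, 402, 394, 385, 371, 283
The 2 values of 402 occupy positions 6–7 → each gets rank 6.

8, 4, 6, 1, 3, 11, 5, 6, 10, 2, 9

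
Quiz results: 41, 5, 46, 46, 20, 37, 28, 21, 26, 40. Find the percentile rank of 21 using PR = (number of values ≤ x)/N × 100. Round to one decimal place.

30.0

N = 10.
Strictly below 21: 2. Equal to 21: 1.
PR = 3/10 × 100 = 30.0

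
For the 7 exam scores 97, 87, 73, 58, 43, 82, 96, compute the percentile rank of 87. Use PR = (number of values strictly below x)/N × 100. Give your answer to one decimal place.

N = 7.
Strictly below 87: 4. Equal to 87: 1.
PR = 4/7 × 100 = 57.1

57.1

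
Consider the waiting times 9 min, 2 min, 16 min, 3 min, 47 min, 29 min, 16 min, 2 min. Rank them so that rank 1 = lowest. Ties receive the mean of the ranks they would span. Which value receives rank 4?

9

Sorted (ascending): 2, 2, 3, 9, 16, 16, 29, 47
The 2 values of 2 occupy positions 1–2 → average rank (1+2)/2 = 1.5.
The 2 values of 16 occupy positions 5–6 → average rank (5+6)/2 = 5.5.
Rank 4 → value 9.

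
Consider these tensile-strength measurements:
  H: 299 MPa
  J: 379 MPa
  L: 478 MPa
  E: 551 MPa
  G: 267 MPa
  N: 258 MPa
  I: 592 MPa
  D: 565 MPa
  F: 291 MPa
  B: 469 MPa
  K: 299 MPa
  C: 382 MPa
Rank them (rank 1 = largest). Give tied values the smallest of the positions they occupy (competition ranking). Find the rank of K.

8

Sorted (descending): 592, 565, 551, 478, 469, 382, 379, 299, 299, 291, 267, 258
The 2 values of 299 occupy positions 8–9 → each gets rank 8.
K has value 299 MPa → rank 8.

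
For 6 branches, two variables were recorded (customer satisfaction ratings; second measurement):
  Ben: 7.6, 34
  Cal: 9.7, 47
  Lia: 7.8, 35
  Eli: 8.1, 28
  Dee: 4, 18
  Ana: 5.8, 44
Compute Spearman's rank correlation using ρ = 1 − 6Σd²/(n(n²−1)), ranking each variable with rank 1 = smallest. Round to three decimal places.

0.486

Ranks of variable 1: 3, 6, 4, 5, 1, 2
Ranks of variable 2: 3, 6, 4, 2, 1, 5
d = r₁ − r₂: 0, 0, 0, 3, 0, -3
d²: 0, 0, 0, 9, 0, 9; Σd² = 18
ρ = 1 − 6·18/(6·35) = 1 − 108/210 = 0.486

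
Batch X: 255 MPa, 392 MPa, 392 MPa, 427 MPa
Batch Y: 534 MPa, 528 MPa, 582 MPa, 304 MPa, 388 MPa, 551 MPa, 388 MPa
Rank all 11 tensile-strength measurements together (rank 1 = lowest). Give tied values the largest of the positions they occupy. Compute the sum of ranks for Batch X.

Sorted (ascending): 255, 304, 388, 388, 392, 392, 427, 528, 534, 551, 582
The 2 values of 388 occupy positions 3–4 → each gets rank 4.
The 2 values of 392 occupy positions 5–6 → each gets rank 6.
Batch X values → pooled ranks: 255→1, 392→6, 392→6, 427→7
Rank sum = 1 + 6 + 6 + 7 = 20

20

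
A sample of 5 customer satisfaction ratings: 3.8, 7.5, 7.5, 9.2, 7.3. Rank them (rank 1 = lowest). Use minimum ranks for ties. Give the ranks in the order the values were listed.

Sorted (ascending): 3.8, 7.3, 7.5, 7.5, 9.2
The 2 values of 7.5 occupy positions 3–4 → each gets rank 3.

1, 3, 3, 5, 2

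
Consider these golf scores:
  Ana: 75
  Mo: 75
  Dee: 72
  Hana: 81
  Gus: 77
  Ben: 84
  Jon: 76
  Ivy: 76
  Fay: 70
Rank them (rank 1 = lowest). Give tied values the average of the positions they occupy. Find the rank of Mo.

3.5

Sorted (ascending): 70, 72, 75, 75, 76, 76, 77, 81, 84
The 2 values of 75 occupy positions 3–4 → average rank (3+4)/2 = 3.5.
The 2 values of 76 occupy positions 5–6 → average rank (5+6)/2 = 5.5.
Mo has value 75 → rank 3.5.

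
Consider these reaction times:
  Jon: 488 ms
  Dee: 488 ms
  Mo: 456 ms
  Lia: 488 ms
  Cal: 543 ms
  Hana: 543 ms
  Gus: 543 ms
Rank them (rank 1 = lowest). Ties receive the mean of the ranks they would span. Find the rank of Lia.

Sorted (ascending): 456, 488, 488, 488, 543, 543, 543
The 3 values of 488 occupy positions 2–4 → average rank 3.
The 3 values of 543 occupy positions 5–7 → average rank 6.
Lia has value 488 ms → rank 3.

3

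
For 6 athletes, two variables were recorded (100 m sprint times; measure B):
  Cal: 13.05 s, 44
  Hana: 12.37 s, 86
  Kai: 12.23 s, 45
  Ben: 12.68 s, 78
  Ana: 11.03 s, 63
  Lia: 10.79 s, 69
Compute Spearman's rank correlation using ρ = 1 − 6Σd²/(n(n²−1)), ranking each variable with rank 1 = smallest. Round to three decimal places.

Ranks of variable 1: 6, 4, 3, 5, 2, 1
Ranks of variable 2: 1, 6, 2, 5, 3, 4
d = r₁ − r₂: 5, -2, 1, 0, -1, -3
d²: 25, 4, 1, 0, 1, 9; Σd² = 40
ρ = 1 − 6·40/(6·35) = 1 − 240/210 = -0.143

-0.143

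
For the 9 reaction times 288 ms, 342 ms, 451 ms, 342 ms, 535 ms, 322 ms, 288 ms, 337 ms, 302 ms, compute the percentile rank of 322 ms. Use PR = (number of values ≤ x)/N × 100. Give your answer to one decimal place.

44.4

N = 9.
Strictly below 322: 3. Equal to 322: 1.
PR = 4/9 × 100 = 44.4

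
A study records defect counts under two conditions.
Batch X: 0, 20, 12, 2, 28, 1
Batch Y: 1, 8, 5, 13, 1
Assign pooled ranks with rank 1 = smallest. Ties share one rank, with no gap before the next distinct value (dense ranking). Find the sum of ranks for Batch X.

29

Sorted (ascending): 0, 1, 1, 1, 2, 5, 8, 12, 13, 20, 28
The 3 values of 1 share dense rank 2.
Remaining distinct values take the next consecutive integers.
Batch X values → pooled ranks: 0→1, 20→8, 12→6, 2→3, 28→9, 1→2
Rank sum = 1 + 8 + 6 + 3 + 9 + 2 = 29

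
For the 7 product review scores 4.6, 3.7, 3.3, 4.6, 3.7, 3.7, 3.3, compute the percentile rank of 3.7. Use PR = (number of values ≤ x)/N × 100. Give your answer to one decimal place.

71.4

N = 7.
Strictly below 3.7: 2. Equal to 3.7: 3.
PR = 5/7 × 100 = 71.4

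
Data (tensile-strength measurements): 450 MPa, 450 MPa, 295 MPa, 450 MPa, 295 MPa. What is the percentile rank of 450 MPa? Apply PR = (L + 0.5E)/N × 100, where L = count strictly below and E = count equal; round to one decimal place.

N = 5.
Strictly below 450: 2. Equal to 450: 3.
PR = (2 + 0.5·3)/5 × 100 = 70.0

70.0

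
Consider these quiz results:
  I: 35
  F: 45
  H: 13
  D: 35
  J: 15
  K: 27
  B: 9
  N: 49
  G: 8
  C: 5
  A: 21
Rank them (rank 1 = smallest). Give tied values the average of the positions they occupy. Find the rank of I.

8.5

Sorted (ascending): 5, 8, 9, 13, 15, 21, 27, 35, 35, 45, 49
The 2 values of 35 occupy positions 8–9 → average rank (8+9)/2 = 8.5.
I has value 35 → rank 8.5.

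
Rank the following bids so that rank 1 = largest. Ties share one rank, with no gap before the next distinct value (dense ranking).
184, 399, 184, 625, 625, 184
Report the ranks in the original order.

3, 2, 3, 1, 1, 3

Sorted (descending): 625, 625, 399, 184, 184, 184
The 2 values of 625 share dense rank 1.
The 3 values of 184 share dense rank 3.
Remaining distinct values take the next consecutive integers.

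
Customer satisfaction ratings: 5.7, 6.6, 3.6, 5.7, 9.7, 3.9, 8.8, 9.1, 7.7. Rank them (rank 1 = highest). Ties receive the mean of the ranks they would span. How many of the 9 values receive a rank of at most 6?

5

Sorted (descending): 9.7, 9.1, 8.8, 7.7, 6.6, 5.7, 5.7, 3.9, 3.6
The 2 values of 5.7 occupy positions 6–7 → average rank (6+7)/2 = 6.5.
Ranks ≤ 6: {1, 2, 3, 4, 5} → 5 values.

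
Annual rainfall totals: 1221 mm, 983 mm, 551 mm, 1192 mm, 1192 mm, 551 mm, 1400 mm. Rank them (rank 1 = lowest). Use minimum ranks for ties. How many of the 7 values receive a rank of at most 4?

Sorted (ascending): 551, 551, 983, 1192, 1192, 1221, 1400
The 2 values of 551 occupy positions 1–2 → each gets rank 1.
The 2 values of 1192 occupy positions 4–5 → each gets rank 4.
Ranks ≤ 4: {1, 1, 3, 4, 4} → 5 values.

5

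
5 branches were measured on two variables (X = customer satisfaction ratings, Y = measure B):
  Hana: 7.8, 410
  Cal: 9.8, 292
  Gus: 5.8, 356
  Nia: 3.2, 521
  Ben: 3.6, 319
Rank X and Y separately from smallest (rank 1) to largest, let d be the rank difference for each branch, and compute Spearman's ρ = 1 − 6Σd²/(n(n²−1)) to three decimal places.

Ranks of variable 1: 4, 5, 3, 1, 2
Ranks of variable 2: 4, 1, 3, 5, 2
d = r₁ − r₂: 0, 4, 0, -4, 0
d²: 0, 16, 0, 16, 0; Σd² = 32
ρ = 1 − 6·32/(5·24) = 1 − 192/120 = -0.600

-0.600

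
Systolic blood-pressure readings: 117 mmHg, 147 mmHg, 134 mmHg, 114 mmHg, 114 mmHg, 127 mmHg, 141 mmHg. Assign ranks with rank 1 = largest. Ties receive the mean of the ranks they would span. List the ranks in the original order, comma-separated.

5, 1, 3, 6.5, 6.5, 4, 2

Sorted (descending): 147, 141, 134, 127, 117, 114, 114
The 2 values of 114 occupy positions 6–7 → average rank (6+7)/2 = 6.5.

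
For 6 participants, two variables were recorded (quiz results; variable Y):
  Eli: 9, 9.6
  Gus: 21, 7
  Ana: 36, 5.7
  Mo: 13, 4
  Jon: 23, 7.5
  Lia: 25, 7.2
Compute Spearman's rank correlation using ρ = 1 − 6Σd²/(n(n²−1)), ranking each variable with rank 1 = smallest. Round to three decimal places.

-0.257

Ranks of variable 1: 1, 3, 6, 2, 4, 5
Ranks of variable 2: 6, 3, 2, 1, 5, 4
d = r₁ − r₂: -5, 0, 4, 1, -1, 1
d²: 25, 0, 16, 1, 1, 1; Σd² = 44
ρ = 1 − 6·44/(6·35) = 1 − 264/210 = -0.257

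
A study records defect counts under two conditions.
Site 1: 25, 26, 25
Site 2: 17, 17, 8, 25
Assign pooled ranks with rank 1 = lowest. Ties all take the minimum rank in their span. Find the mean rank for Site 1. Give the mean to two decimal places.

5.00

Sorted (ascending): 8, 17, 17, 25, 25, 25, 26
The 2 values of 17 occupy positions 2–3 → each gets rank 2.
The 3 values of 25 occupy positions 4–6 → each gets rank 4.
Site 1 values → pooled ranks: 25→4, 26→7, 25→4
Mean rank = (4 + 7 + 4) / 3 = 5.00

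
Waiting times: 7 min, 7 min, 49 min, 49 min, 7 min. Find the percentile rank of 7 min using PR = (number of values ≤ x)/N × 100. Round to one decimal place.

60.0

N = 5.
Strictly below 7: 0. Equal to 7: 3.
PR = 3/5 × 100 = 60.0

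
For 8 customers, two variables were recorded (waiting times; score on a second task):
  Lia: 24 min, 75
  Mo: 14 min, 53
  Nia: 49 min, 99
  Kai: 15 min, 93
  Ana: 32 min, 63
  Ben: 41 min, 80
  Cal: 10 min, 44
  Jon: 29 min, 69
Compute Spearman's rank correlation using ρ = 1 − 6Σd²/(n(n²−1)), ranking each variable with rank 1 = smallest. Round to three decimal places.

0.667

Ranks of variable 1: 4, 2, 8, 3, 6, 7, 1, 5
Ranks of variable 2: 5, 2, 8, 7, 3, 6, 1, 4
d = r₁ − r₂: -1, 0, 0, -4, 3, 1, 0, 1
d²: 1, 0, 0, 16, 9, 1, 0, 1; Σd² = 28
ρ = 1 − 6·28/(8·63) = 1 − 168/504 = 0.667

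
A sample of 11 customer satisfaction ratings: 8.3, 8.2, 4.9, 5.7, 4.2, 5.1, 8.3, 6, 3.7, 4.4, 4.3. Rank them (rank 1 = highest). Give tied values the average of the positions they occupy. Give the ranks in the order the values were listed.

1.5, 3, 7, 5, 10, 6, 1.5, 4, 11, 8, 9

Sorted (descending): 8.3, 8.3, 8.2, 6, 5.7, 5.1, 4.9, 4.4, 4.3, 4.2, 3.7
The 2 values of 8.3 occupy positions 1–2 → average rank (1+2)/2 = 1.5.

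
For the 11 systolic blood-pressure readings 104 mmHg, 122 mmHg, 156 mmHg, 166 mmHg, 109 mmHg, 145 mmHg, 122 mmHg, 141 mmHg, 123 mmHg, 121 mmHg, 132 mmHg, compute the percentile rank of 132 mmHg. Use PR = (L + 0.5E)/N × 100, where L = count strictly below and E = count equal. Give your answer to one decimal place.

N = 11.
Strictly below 132: 6. Equal to 132: 1.
PR = (6 + 0.5·1)/11 × 100 = 59.1

59.1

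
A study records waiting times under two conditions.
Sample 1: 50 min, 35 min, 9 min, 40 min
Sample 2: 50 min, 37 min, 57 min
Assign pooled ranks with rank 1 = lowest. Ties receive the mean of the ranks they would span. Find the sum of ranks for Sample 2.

Sorted (ascending): 9, 35, 37, 40, 50, 50, 57
The 2 values of 50 occupy positions 5–6 → average rank (5+6)/2 = 5.5.
Sample 2 values → pooled ranks: 50→5.5, 37→3, 57→7
Rank sum = 5.5 + 3 + 7 = 15.5

15.5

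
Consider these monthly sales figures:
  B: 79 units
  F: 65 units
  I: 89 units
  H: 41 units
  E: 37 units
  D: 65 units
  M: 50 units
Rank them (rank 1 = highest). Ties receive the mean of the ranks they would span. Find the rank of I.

1

Sorted (descending): 89, 79, 65, 65, 50, 41, 37
The 2 values of 65 occupy positions 3–4 → average rank (3+4)/2 = 3.5.
I has value 89 units → rank 1.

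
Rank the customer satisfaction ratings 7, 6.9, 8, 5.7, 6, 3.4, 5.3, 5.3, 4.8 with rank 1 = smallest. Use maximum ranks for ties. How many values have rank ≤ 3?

Sorted (ascending): 3.4, 4.8, 5.3, 5.3, 5.7, 6, 6.9, 7, 8
The 2 values of 5.3 occupy positions 3–4 → each gets rank 4.
Ranks ≤ 3: {1, 2} → 2 values.

2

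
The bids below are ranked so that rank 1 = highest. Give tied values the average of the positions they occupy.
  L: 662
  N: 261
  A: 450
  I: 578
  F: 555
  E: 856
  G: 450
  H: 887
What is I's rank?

Sorted (descending): 887, 856, 662, 578, 555, 450, 450, 261
The 2 values of 450 occupy positions 6–7 → average rank (6+7)/2 = 6.5.
I has value 578 → rank 4.

4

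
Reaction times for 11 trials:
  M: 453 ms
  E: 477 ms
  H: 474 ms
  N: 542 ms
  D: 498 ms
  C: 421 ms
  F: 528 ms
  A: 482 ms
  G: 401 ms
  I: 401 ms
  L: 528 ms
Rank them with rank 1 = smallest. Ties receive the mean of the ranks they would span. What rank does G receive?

Sorted (ascending): 401, 401, 421, 453, 474, 477, 482, 498, 528, 528, 542
The 2 values of 401 occupy positions 1–2 → average rank (1+2)/2 = 1.5.
The 2 values of 528 occupy positions 9–10 → average rank (9+10)/2 = 9.5.
G has value 401 ms → rank 1.5.

1.5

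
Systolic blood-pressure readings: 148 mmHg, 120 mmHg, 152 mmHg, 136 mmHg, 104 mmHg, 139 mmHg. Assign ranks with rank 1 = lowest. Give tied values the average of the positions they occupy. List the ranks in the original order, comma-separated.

Sorted (ascending): 104, 120, 136, 139, 148, 152
No ties — each value takes its position as its rank.

5, 2, 6, 3, 1, 4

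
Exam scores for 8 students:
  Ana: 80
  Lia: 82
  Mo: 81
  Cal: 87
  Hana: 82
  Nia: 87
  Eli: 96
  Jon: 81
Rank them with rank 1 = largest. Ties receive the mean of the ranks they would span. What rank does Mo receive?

6.5

Sorted (descending): 96, 87, 87, 82, 82, 81, 81, 80
The 2 values of 87 occupy positions 2–3 → average rank (2+3)/2 = 2.5.
The 2 values of 82 occupy positions 4–5 → average rank (4+5)/2 = 4.5.
The 2 values of 81 occupy positions 6–7 → average rank (6+7)/2 = 6.5.
Mo has value 81 → rank 6.5.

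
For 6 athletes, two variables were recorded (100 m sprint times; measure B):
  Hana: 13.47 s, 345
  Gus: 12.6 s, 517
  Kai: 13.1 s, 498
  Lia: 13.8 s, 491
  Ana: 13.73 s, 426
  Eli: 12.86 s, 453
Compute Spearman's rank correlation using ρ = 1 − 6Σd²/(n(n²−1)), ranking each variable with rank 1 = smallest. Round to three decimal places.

-0.486

Ranks of variable 1: 4, 1, 3, 6, 5, 2
Ranks of variable 2: 1, 6, 5, 4, 2, 3
d = r₁ − r₂: 3, -5, -2, 2, 3, -1
d²: 9, 25, 4, 4, 9, 1; Σd² = 52
ρ = 1 − 6·52/(6·35) = 1 − 312/210 = -0.486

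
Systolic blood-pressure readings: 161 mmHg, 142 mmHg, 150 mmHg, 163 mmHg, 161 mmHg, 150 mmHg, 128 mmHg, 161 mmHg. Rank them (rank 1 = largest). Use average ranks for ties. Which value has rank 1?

163

Sorted (descending): 163, 161, 161, 161, 150, 150, 142, 128
The 3 values of 161 occupy positions 2–4 → average rank 3.
The 2 values of 150 occupy positions 5–6 → average rank (5+6)/2 = 5.5.
Rank 1 → value 163.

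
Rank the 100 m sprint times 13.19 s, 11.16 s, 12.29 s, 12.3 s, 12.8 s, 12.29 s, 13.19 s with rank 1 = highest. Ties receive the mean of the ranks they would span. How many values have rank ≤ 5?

Sorted (descending): 13.19, 13.19, 12.8, 12.3, 12.29, 12.29, 11.16
The 2 values of 13.19 occupy positions 1–2 → average rank (1+2)/2 = 1.5.
The 2 values of 12.29 occupy positions 5–6 → average rank (5+6)/2 = 5.5.
Ranks ≤ 5: {1.5, 1.5, 3, 4} → 4 values.

4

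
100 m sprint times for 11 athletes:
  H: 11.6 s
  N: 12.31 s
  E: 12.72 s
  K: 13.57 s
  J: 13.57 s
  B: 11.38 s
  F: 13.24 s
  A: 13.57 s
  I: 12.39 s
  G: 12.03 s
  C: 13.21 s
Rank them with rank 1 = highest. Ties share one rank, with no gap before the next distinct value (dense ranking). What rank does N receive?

Sorted (descending): 13.57, 13.57, 13.57, 13.24, 13.21, 12.72, 12.39, 12.31, 12.03, 11.6, 11.38
The 3 values of 13.57 share dense rank 1.
Remaining distinct values take the next consecutive integers.
N has value 12.31 s → rank 6.

6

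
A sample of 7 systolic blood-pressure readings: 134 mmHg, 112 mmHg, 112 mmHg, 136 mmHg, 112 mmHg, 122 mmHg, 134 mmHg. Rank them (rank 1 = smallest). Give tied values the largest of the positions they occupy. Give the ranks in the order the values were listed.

6, 3, 3, 7, 3, 4, 6

Sorted (ascending): 112, 112, 112, 122, 134, 134, 136
The 3 values of 112 occupy positions 1–3 → each gets rank 3.
The 2 values of 134 occupy positions 5–6 → each gets rank 6.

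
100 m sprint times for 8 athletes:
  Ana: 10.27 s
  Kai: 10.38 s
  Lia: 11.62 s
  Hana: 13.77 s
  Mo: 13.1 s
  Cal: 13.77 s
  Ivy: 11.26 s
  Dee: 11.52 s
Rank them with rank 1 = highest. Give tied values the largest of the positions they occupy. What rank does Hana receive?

Sorted (descending): 13.77, 13.77, 13.1, 11.62, 11.52, 11.26, 10.38, 10.27
The 2 values of 13.77 occupy positions 1–2 → each gets rank 2.
Hana has value 13.77 s → rank 2.

2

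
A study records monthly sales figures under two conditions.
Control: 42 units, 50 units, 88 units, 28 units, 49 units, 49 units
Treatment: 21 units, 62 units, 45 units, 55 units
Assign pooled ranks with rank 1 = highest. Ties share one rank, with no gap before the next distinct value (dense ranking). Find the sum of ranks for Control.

30

Sorted (descending): 88, 62, 55, 50, 49, 49, 45, 42, 28, 21
The 2 values of 49 share dense rank 5.
Remaining distinct values take the next consecutive integers.
Control values → pooled ranks: 42→7, 50→4, 88→1, 28→8, 49→5, 49→5
Rank sum = 7 + 4 + 1 + 8 + 5 + 5 = 30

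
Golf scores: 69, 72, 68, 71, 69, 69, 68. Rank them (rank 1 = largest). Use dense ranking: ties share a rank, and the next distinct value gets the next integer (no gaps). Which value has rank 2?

Sorted (descending): 72, 71, 69, 69, 69, 68, 68
The 3 values of 69 share dense rank 3.
The 2 values of 68 share dense rank 4.
Remaining distinct values take the next consecutive integers.
Rank 2 → value 71.

71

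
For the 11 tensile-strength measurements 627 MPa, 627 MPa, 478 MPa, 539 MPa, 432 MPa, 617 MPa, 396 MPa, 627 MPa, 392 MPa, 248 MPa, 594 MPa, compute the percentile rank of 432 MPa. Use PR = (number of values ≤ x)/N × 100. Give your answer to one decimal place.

36.4

N = 11.
Strictly below 432: 3. Equal to 432: 1.
PR = 4/11 × 100 = 36.4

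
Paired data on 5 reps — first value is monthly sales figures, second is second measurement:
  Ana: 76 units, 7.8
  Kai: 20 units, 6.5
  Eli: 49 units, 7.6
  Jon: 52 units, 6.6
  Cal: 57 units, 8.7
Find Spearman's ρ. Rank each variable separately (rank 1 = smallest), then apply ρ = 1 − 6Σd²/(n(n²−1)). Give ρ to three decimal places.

Ranks of variable 1: 5, 1, 2, 3, 4
Ranks of variable 2: 4, 1, 3, 2, 5
d = r₁ − r₂: 1, 0, -1, 1, -1
d²: 1, 0, 1, 1, 1; Σd² = 4
ρ = 1 − 6·4/(5·24) = 1 − 24/120 = 0.800

0.800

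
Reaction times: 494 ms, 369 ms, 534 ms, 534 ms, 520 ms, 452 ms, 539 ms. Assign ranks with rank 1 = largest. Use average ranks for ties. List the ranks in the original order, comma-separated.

Sorted (descending): 539, 534, 534, 520, 494, 452, 369
The 2 values of 534 occupy positions 2–3 → average rank (2+3)/2 = 2.5.

5, 7, 2.5, 2.5, 4, 6, 1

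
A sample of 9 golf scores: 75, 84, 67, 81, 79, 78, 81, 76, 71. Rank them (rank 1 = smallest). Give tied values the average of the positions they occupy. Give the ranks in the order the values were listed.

Sorted (ascending): 67, 71, 75, 76, 78, 79, 81, 81, 84
The 2 values of 81 occupy positions 7–8 → average rank (7+8)/2 = 7.5.

3, 9, 1, 7.5, 6, 5, 7.5, 4, 2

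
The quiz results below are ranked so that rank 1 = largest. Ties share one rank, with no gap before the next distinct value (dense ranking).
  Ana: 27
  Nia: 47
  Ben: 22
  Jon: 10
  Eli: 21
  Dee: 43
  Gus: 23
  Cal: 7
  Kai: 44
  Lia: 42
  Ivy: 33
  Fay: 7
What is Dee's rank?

Sorted (descending): 47, 44, 43, 42, 33, 27, 23, 22, 21, 10, 7, 7
The 2 values of 7 share dense rank 11.
Remaining distinct values take the next consecutive integers.
Dee has value 43 → rank 3.

3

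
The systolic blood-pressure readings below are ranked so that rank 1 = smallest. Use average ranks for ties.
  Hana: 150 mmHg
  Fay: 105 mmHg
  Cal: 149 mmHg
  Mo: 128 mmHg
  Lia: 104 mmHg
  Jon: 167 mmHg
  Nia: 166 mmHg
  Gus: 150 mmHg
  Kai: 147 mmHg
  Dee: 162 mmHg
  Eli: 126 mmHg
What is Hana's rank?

7.5

Sorted (ascending): 104, 105, 126, 128, 147, 149, 150, 150, 162, 166, 167
The 2 values of 150 occupy positions 7–8 → average rank (7+8)/2 = 7.5.
Hana has value 150 mmHg → rank 7.5.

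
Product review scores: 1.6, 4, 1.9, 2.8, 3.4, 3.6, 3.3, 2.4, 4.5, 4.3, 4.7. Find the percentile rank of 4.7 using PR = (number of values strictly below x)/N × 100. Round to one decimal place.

N = 11.
Strictly below 4.7: 10. Equal to 4.7: 1.
PR = 10/11 × 100 = 90.9

90.9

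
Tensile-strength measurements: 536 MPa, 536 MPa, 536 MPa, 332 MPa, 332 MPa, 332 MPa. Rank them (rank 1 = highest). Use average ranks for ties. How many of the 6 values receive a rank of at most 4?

3

Sorted (descending): 536, 536, 536, 332, 332, 332
The 3 values of 536 occupy positions 1–3 → average rank 2.
The 3 values of 332 occupy positions 4–6 → average rank 5.
Ranks ≤ 4: {2, 2, 2} → 3 values.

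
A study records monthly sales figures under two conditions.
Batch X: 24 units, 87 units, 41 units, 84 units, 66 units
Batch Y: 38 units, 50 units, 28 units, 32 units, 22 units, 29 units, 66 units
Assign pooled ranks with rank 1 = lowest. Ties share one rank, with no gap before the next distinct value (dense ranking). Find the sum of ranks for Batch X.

39

Sorted (ascending): 22, 24, 28, 29, 32, 38, 41, 50, 66, 66, 84, 87
The 2 values of 66 share dense rank 9.
Remaining distinct values take the next consecutive integers.
Batch X values → pooled ranks: 24→2, 87→11, 41→7, 84→10, 66→9
Rank sum = 2 + 11 + 7 + 10 + 9 = 39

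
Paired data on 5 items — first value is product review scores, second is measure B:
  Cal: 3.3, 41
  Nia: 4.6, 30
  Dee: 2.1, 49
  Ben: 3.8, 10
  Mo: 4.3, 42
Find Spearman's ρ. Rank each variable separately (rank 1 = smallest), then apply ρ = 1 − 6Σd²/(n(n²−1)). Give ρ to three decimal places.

-0.500

Ranks of variable 1: 2, 5, 1, 3, 4
Ranks of variable 2: 3, 2, 5, 1, 4
d = r₁ − r₂: -1, 3, -4, 2, 0
d²: 1, 9, 16, 4, 0; Σd² = 30
ρ = 1 − 6·30/(5·24) = 1 − 180/120 = -0.500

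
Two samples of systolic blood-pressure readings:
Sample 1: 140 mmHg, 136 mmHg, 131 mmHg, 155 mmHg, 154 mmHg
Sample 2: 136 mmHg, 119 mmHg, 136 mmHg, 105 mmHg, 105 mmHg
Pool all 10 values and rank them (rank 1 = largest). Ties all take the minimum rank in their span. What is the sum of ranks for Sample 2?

34

Sorted (descending): 155, 154, 140, 136, 136, 136, 131, 119, 105, 105
The 3 values of 136 occupy positions 4–6 → each gets rank 4.
The 2 values of 105 occupy positions 9–10 → each gets rank 9.
Sample 2 values → pooled ranks: 136→4, 119→8, 136→4, 105→9, 105→9
Rank sum = 4 + 8 + 4 + 9 + 9 = 34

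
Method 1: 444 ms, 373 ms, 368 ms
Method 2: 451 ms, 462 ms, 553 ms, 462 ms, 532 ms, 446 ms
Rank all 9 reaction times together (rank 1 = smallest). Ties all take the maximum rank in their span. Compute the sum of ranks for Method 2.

40

Sorted (ascending): 368, 373, 444, 446, 451, 462, 462, 532, 553
The 2 values of 462 occupy positions 6–7 → each gets rank 7.
Method 2 values → pooled ranks: 451→5, 462→7, 553→9, 462→7, 532→8, 446→4
Rank sum = 5 + 7 + 9 + 7 + 8 + 4 = 40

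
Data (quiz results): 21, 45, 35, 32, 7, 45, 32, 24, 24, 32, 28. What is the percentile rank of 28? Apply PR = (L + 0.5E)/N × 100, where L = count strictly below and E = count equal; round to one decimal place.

40.9

N = 11.
Strictly below 28: 4. Equal to 28: 1.
PR = (4 + 0.5·1)/11 × 100 = 40.9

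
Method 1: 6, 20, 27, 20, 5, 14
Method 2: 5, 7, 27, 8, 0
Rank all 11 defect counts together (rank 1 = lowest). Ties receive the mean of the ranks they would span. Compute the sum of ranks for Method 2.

Sorted (ascending): 0, 5, 5, 6, 7, 8, 14, 20, 20, 27, 27
The 2 values of 5 occupy positions 2–3 → average rank (2+3)/2 = 2.5.
The 2 values of 20 occupy positions 8–9 → average rank (8+9)/2 = 8.5.
The 2 values of 27 occupy positions 10–11 → average rank (10+11)/2 = 10.5.
Method 2 values → pooled ranks: 5→2.5, 7→5, 27→10.5, 8→6, 0→1
Rank sum = 2.5 + 5 + 10.5 + 6 + 1 = 25

25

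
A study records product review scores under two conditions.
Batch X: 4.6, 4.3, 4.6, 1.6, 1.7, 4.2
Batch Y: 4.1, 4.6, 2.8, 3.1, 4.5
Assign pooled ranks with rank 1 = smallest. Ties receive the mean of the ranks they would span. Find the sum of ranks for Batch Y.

Sorted (ascending): 1.6, 1.7, 2.8, 3.1, 4.1, 4.2, 4.3, 4.5, 4.6, 4.6, 4.6
The 3 values of 4.6 occupy positions 9–11 → average rank 10.
Batch Y values → pooled ranks: 4.1→5, 4.6→10, 2.8→3, 3.1→4, 4.5→8
Rank sum = 5 + 10 + 3 + 4 + 8 = 30

30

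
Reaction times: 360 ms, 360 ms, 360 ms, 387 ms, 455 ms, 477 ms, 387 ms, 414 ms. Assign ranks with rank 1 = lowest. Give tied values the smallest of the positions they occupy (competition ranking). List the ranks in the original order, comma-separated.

Sorted (ascending): 360, 360, 360, 387, 387, 414, 455, 477
The 3 values of 360 occupy positions 1–3 → each gets rank 1.
The 2 values of 387 occupy positions 4–5 → each gets rank 4.

1, 1, 1, 4, 7, 8, 4, 6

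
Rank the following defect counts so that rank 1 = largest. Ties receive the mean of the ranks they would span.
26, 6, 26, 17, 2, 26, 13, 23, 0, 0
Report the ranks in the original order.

Sorted (descending): 26, 26, 26, 23, 17, 13, 6, 2, 0, 0
The 3 values of 26 occupy positions 1–3 → average rank 2.
The 2 values of 0 occupy positions 9–10 → average rank (9+10)/2 = 9.5.

2, 7, 2, 5, 8, 2, 6, 4, 9.5, 9.5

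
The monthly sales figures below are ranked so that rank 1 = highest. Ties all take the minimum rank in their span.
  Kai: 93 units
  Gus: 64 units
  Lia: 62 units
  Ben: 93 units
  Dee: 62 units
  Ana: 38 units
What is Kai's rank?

1

Sorted (descending): 93, 93, 64, 62, 62, 38
The 2 values of 93 occupy positions 1–2 → each gets rank 1.
The 2 values of 62 occupy positions 4–5 → each gets rank 4.
Kai has value 93 units → rank 1.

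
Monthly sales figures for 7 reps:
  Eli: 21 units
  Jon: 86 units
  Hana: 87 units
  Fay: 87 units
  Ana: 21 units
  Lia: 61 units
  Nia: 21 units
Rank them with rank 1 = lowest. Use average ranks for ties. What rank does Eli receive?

2

Sorted (ascending): 21, 21, 21, 61, 86, 87, 87
The 3 values of 21 occupy positions 1–3 → average rank 2.
The 2 values of 87 occupy positions 6–7 → average rank (6+7)/2 = 6.5.
Eli has value 21 units → rank 2.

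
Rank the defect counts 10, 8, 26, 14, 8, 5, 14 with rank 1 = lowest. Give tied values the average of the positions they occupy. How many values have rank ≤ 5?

4

Sorted (ascending): 5, 8, 8, 10, 14, 14, 26
The 2 values of 8 occupy positions 2–3 → average rank (2+3)/2 = 2.5.
The 2 values of 14 occupy positions 5–6 → average rank (5+6)/2 = 5.5.
Ranks ≤ 5: {1, 2.5, 2.5, 4} → 4 values.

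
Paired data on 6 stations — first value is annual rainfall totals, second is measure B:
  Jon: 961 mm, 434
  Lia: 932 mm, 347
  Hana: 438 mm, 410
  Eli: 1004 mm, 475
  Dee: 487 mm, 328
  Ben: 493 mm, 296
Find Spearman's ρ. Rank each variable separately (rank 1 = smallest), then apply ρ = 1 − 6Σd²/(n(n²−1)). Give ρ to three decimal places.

Ranks of variable 1: 5, 4, 1, 6, 2, 3
Ranks of variable 2: 5, 3, 4, 6, 2, 1
d = r₁ − r₂: 0, 1, -3, 0, 0, 2
d²: 0, 1, 9, 0, 0, 4; Σd² = 14
ρ = 1 − 6·14/(6·35) = 1 − 84/210 = 0.600

0.600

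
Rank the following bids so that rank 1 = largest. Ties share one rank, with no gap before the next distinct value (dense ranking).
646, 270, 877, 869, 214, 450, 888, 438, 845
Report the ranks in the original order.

Sorted (descending): 888, 877, 869, 845, 646, 450, 438, 270, 214
No ties — each value takes its position as its rank.

5, 8, 2, 3, 9, 6, 1, 7, 4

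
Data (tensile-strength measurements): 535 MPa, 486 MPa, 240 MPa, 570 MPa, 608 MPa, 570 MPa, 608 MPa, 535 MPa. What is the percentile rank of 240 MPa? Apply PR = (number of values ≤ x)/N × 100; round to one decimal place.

12.5

N = 8.
Strictly below 240: 0. Equal to 240: 1.
PR = 1/8 × 100 = 12.5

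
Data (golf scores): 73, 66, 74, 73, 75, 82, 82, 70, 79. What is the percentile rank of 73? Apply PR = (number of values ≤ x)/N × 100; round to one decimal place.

N = 9.
Strictly below 73: 2. Equal to 73: 2.
PR = 4/9 × 100 = 44.4

44.4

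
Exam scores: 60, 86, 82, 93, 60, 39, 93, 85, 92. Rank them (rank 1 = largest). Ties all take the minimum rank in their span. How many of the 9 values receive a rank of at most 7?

Sorted (descending): 93, 93, 92, 86, 85, 82, 60, 60, 39
The 2 values of 93 occupy positions 1–2 → each gets rank 1.
The 2 values of 60 occupy positions 7–8 → each gets rank 7.
Ranks ≤ 7: {1, 1, 3, 4, 5, 6, 7, 7} → 8 values.

8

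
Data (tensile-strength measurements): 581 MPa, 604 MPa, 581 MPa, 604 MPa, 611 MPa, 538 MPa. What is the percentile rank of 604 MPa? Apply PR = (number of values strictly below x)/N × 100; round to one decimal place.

N = 6.
Strictly below 604: 3. Equal to 604: 2.
PR = 3/6 × 100 = 50.0

50.0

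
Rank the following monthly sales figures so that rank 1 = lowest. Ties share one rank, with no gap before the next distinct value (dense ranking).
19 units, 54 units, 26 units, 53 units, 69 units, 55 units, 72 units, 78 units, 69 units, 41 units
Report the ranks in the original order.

Sorted (ascending): 19, 26, 41, 53, 54, 55, 69, 69, 72, 78
The 2 values of 69 share dense rank 7.
Remaining distinct values take the next consecutive integers.

1, 5, 2, 4, 7, 6, 8, 9, 7, 3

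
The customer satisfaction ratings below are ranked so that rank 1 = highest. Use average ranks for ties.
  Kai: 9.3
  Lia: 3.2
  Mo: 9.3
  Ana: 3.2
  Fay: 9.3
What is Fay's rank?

Sorted (descending): 9.3, 9.3, 9.3, 3.2, 3.2
The 3 values of 9.3 occupy positions 1–3 → average rank 2.
The 2 values of 3.2 occupy positions 4–5 → average rank (4+5)/2 = 4.5.
Fay has value 9.3 → rank 2.

2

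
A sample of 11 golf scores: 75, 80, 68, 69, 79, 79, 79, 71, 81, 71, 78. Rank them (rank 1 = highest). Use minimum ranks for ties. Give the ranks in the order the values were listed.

Sorted (descending): 81, 80, 79, 79, 79, 78, 75, 71, 71, 69, 68
The 3 values of 79 occupy positions 3–5 → each gets rank 3.
The 2 values of 71 occupy positions 8–9 → each gets rank 8.

7, 2, 11, 10, 3, 3, 3, 8, 1, 8, 6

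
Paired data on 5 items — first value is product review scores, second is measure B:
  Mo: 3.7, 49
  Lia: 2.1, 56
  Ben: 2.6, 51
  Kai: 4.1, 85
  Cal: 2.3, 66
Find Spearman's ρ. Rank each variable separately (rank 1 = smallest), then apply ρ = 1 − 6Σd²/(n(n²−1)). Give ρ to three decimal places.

0.100

Ranks of variable 1: 4, 1, 3, 5, 2
Ranks of variable 2: 1, 3, 2, 5, 4
d = r₁ − r₂: 3, -2, 1, 0, -2
d²: 9, 4, 1, 0, 4; Σd² = 18
ρ = 1 − 6·18/(5·24) = 1 − 108/120 = 0.100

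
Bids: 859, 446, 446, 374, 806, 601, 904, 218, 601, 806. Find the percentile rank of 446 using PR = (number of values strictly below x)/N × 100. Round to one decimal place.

20.0

N = 10.
Strictly below 446: 2. Equal to 446: 2.
PR = 2/10 × 100 = 20.0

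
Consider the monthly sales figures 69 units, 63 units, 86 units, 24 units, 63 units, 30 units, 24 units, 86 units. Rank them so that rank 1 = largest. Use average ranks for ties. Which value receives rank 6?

30

Sorted (descending): 86, 86, 69, 63, 63, 30, 24, 24
The 2 values of 86 occupy positions 1–2 → average rank (1+2)/2 = 1.5.
The 2 values of 63 occupy positions 4–5 → average rank (4+5)/2 = 4.5.
The 2 values of 24 occupy positions 7–8 → average rank (7+8)/2 = 7.5.
Rank 6 → value 30.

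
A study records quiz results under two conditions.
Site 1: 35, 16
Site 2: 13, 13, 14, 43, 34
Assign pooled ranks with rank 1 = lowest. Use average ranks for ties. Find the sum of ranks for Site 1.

Sorted (ascending): 13, 13, 14, 16, 34, 35, 43
The 2 values of 13 occupy positions 1–2 → average rank (1+2)/2 = 1.5.
Site 1 values → pooled ranks: 35→6, 16→4
Rank sum = 6 + 4 = 10

10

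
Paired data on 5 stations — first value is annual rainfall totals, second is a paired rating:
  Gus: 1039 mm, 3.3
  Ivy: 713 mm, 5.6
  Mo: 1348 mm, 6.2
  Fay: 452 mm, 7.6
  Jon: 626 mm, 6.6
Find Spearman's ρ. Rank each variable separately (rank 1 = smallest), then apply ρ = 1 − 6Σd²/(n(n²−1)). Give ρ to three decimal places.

-0.700

Ranks of variable 1: 4, 3, 5, 1, 2
Ranks of variable 2: 1, 2, 3, 5, 4
d = r₁ − r₂: 3, 1, 2, -4, -2
d²: 9, 1, 4, 16, 4; Σd² = 34
ρ = 1 − 6·34/(5·24) = 1 − 204/120 = -0.700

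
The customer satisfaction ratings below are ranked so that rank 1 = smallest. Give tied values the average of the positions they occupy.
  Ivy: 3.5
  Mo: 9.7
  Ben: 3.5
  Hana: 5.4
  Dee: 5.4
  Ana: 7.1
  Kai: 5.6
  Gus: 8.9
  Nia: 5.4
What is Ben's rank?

1.5

Sorted (ascending): 3.5, 3.5, 5.4, 5.4, 5.4, 5.6, 7.1, 8.9, 9.7
The 2 values of 3.5 occupy positions 1–2 → average rank (1+2)/2 = 1.5.
The 3 values of 5.4 occupy positions 3–5 → average rank 4.
Ben has value 3.5 → rank 1.5.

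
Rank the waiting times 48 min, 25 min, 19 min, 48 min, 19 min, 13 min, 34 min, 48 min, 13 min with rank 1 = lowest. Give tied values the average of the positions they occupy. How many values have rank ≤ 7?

Sorted (ascending): 13, 13, 19, 19, 25, 34, 48, 48, 48
The 2 values of 13 occupy positions 1–2 → average rank (1+2)/2 = 1.5.
The 2 values of 19 occupy positions 3–4 → average rank (3+4)/2 = 3.5.
The 3 values of 48 occupy positions 7–9 → average rank 8.
Ranks ≤ 7: {1.5, 1.5, 3.5, 3.5, 5, 6} → 6 values.

6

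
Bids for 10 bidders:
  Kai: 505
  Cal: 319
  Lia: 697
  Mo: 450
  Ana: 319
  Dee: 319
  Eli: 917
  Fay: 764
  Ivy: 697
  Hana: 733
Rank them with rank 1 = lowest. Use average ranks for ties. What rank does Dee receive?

Sorted (ascending): 319, 319, 319, 450, 505, 697, 697, 733, 764, 917
The 3 values of 319 occupy positions 1–3 → average rank 2.
The 2 values of 697 occupy positions 6–7 → average rank (6+7)/2 = 6.5.
Dee has value 319 → rank 2.

2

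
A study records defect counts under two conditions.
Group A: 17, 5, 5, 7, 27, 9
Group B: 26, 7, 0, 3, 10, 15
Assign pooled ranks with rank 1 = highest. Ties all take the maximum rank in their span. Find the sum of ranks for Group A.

38

Sorted (descending): 27, 26, 17, 15, 10, 9, 7, 7, 5, 5, 3, 0
The 2 values of 7 occupy positions 7–8 → each gets rank 8.
The 2 values of 5 occupy positions 9–10 → each gets rank 10.
Group A values → pooled ranks: 17→3, 5→10, 5→10, 7→8, 27→1, 9→6
Rank sum = 3 + 10 + 10 + 8 + 1 + 6 = 38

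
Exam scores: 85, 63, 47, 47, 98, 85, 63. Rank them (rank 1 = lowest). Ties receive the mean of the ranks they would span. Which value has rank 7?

Sorted (ascending): 47, 47, 63, 63, 85, 85, 98
The 2 values of 47 occupy positions 1–2 → average rank (1+2)/2 = 1.5.
The 2 values of 63 occupy positions 3–4 → average rank (3+4)/2 = 3.5.
The 2 values of 85 occupy positions 5–6 → average rank (5+6)/2 = 5.5.
Rank 7 → value 98.

98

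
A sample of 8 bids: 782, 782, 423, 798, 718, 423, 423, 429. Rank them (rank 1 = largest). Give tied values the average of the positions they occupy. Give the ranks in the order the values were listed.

2.5, 2.5, 7, 1, 4, 7, 7, 5

Sorted (descending): 798, 782, 782, 718, 429, 423, 423, 423
The 2 values of 782 occupy positions 2–3 → average rank (2+3)/2 = 2.5.
The 3 values of 423 occupy positions 6–8 → average rank 7.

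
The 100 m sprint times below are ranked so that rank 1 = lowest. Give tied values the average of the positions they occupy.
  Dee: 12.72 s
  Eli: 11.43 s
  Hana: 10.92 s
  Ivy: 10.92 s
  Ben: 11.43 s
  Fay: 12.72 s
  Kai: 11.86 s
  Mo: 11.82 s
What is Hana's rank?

Sorted (ascending): 10.92, 10.92, 11.43, 11.43, 11.82, 11.86, 12.72, 12.72
The 2 values of 10.92 occupy positions 1–2 → average rank (1+2)/2 = 1.5.
The 2 values of 11.43 occupy positions 3–4 → average rank (3+4)/2 = 3.5.
The 2 values of 12.72 occupy positions 7–8 → average rank (7+8)/2 = 7.5.
Hana has value 10.92 s → rank 1.5.

1.5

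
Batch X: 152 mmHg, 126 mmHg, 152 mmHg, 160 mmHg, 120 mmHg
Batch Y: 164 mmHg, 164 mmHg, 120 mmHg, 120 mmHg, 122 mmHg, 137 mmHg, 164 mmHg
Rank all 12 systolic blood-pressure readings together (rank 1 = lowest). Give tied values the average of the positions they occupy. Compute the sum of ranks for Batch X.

31

Sorted (ascending): 120, 120, 120, 122, 126, 137, 152, 152, 160, 164, 164, 164
The 3 values of 120 occupy positions 1–3 → average rank 2.
The 2 values of 152 occupy positions 7–8 → average rank (7+8)/2 = 7.5.
The 3 values of 164 occupy positions 10–12 → average rank 11.
Batch X values → pooled ranks: 152→7.5, 126→5, 152→7.5, 160→9, 120→2
Rank sum = 7.5 + 5 + 7.5 + 9 + 2 = 31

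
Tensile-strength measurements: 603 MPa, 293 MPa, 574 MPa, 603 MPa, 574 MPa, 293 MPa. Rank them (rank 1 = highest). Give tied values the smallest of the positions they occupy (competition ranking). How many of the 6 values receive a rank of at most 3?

4

Sorted (descending): 603, 603, 574, 574, 293, 293
The 2 values of 603 occupy positions 1–2 → each gets rank 1.
The 2 values of 574 occupy positions 3–4 → each gets rank 3.
The 2 values of 293 occupy positions 5–6 → each gets rank 5.
Ranks ≤ 3: {1, 1, 3, 3} → 4 values.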